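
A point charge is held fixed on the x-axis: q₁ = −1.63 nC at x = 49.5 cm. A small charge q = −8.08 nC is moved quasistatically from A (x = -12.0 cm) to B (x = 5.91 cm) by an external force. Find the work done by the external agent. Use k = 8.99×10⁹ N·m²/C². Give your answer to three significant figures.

7.91×10⁻⁸ J

For quasistatic motion the external work equals the change in potential energy: W_ext = qΔV = q(V_B − V_A).
At A: distance to the source charge is 0.615 m; V_A = kq₁/r = -23.8 V.
At B: distance to the source charge is 0.436 m; V_B = kq₁/r = -33.6 V.
ΔV = V_B − V_A = -9.79 V.
W_ext = qΔV = (-8.08×10⁻⁹ C)(-9.79 V) = 7.91×10⁻⁸ J.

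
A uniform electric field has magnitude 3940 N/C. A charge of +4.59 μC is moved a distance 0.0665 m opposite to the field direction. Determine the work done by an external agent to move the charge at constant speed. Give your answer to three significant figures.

1.20×10⁻³ J

The potential change for a displacement 0.0665 m opposite to the field direction is ΔV = +Ed = 262 V.
W_ext = qΔV = 1.20×10⁻³ J.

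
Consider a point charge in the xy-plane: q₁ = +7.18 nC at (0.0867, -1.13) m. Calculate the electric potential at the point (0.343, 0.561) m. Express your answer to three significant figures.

Electric potential is a scalar, so the contributions from each charge add algebraically: V = Σ kqᵢ/rᵢ.
Distances from the field point to each charge: r₁ = 1.71 m.
V = k[(7.18×10⁻⁹)/(1.71)] = 37.7 V.

37.7 V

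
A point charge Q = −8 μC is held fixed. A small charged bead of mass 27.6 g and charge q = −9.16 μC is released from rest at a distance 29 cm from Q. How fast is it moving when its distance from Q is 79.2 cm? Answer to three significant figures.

10.2 m/s

Only the electrostatic force acts, so mechanical energy is conserved: ½mv² = U₁ − U₂ = kQq(1/r₁ − 1/r₂).
U₁ − U₂ = (8.99×10⁹ N·m²/C²)(-8.00×10⁻⁶ C)(-9.16×10⁻⁶ C)(1/0.290 − 1/0.792) = 1.44 J.
v = √(2·1.44/0.0276) = 10.2 m/s.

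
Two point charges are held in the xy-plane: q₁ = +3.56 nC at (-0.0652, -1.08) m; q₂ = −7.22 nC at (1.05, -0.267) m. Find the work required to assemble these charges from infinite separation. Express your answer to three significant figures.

The work to assemble the configuration equals its total potential energy, U = Σ kqᵢqⱼ/rᵢⱼ over all pairs.
Pair separations: r₁₂ = 1.38 m.
U = (-1.67×10⁻⁷) = -1.67×10⁻⁷ J.

-1.67×10⁻⁷ J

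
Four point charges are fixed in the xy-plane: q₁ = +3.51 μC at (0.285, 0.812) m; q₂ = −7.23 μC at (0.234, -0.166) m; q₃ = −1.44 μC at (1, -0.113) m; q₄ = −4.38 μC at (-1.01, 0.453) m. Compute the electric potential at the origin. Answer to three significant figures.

-2.38×10⁵ V

Electric potential is a scalar, so the contributions from each charge add algebraically: V = Σ kqᵢ/rᵢ.
Distances from the field point to each charge: r₁ = 0.861 m, r₂ = 0.287 m, r₃ = 1.01 m, r₄ = 1.11 m.
V = k[(3.51×10⁻⁶)/(0.861) + (-7.23×10⁻⁶)/(0.287) + (-1.44×10⁻⁶)/(1.01) + (-4.38×10⁻⁶)/(1.11)] = -2.38×10⁵ V.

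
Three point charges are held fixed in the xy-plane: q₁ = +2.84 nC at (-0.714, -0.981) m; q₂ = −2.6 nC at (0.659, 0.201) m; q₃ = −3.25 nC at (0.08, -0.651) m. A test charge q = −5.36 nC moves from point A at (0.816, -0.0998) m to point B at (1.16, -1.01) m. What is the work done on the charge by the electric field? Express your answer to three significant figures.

The work done by the electric force is W_field = −ΔU = −q(V_B − V_A) = q(V_A − V_B).
At A: distances to the source charges are 1.77 m, 0.339 m, 0.920 m; V_A = Σ kqᵢ/rᵢ = -86.2 V.
At B: distances to the source charges are 1.87 m, 1.31 m, 1.14 m; V_B = Σ kqᵢ/rᵢ = -29.9 V.
ΔV = V_B − V_A = 56.3 V.
W_field = −qΔV = −(-5.36×10⁻⁹ C)(56.3 V) = 3.02×10⁻⁷ J.

3.02×10⁻⁷ J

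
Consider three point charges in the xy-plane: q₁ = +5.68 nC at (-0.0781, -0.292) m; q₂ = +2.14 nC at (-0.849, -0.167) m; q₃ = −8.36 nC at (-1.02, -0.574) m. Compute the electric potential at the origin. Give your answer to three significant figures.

Electric potential is a scalar, so the contributions from each charge add algebraically: V = Σ kqᵢ/rᵢ.
Distances from the field point to each charge: r₁ = 0.302 m, r₂ = 0.865 m, r₃ = 1.17 m.
V = k[(5.68×10⁻⁹)/(0.302) + (2.14×10⁻⁹)/(0.865) + (-8.36×10⁻⁹)/(1.17)] = 127 V.

127 V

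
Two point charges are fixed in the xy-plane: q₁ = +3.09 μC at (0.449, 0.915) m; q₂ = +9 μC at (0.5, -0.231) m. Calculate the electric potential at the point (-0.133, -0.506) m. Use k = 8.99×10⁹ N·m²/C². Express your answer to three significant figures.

The total potential is the scalar sum of each charge's contribution, V = Σ kqᵢ/rᵢ.
Distances from the field point to each charge: r₁ = 1.54 m, r₂ = 0.690 m.
V = k[(3.09×10⁻⁶)/(1.54) + (9.00×10⁻⁶)/(0.690)] = 1.35×10⁵ V.

1.35×10⁵ V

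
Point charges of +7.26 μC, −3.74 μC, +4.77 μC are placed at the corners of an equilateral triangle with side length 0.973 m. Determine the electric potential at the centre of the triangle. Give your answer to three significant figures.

1.33×10⁵ V

The total potential is the scalar sum of each charge's contribution, V = Σ kqᵢ/rᵢ.
The distance from each vertex to the centroid is a/√3 = 0.562 m.
V = k[(7.26×10⁻⁶)/(0.562) + (-3.74×10⁻⁶)/(0.562) + (4.77×10⁻⁶)/(0.562)] = 1.33×10⁵ V.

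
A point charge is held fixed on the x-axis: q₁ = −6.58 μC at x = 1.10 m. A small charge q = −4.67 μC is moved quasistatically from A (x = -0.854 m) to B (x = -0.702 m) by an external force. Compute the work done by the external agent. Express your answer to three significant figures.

For quasistatic motion the external work equals the change in potential energy: W_ext = qΔV = q(V_B − V_A).
At A: distance to the source charge is 1.95 m; V_A = kq₁/r = -3.03×10⁴ V.
At B: distance to the source charge is 1.80 m; V_B = kq₁/r = -3.28×10⁴ V.
ΔV = V_B − V_A = -2550 V.
W_ext = qΔV = (-4.67×10⁻⁶ C)(-2550 V) = 0.0119 J.

0.0119 J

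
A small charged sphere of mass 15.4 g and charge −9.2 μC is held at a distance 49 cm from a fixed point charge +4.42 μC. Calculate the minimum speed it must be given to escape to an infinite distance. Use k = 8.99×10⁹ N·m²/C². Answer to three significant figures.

9.84 m/s

To just escape, total mechanical energy must reach zero at infinity: ½mv²_min + U = 0, so ½mv²_min = −U = |kQq|/r.
|U| = |kQq|/r = (8.99×10⁹ N·m²/C²)(4.42×10⁻⁶)(9.20×10⁻⁶)/(0.490) = 0.746 J.
v_min = √(2|U|/m) = √(2·0.746/0.0154) = 9.84 m/s.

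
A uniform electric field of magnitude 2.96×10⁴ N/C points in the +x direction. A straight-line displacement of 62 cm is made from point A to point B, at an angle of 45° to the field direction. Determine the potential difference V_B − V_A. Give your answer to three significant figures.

-1.30×10⁴ V

Only the component of displacement along E changes the potential: ΔV = −E·d·cosθ.
ΔV = −(2.96×10⁴ V/m)(0.620 m)cos45° = -1.30×10⁴ V.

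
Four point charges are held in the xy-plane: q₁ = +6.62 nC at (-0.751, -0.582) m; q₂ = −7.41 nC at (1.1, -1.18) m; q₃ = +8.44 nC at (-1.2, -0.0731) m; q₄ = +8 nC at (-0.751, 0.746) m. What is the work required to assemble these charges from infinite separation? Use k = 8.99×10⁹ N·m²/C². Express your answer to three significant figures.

1.10×10⁻⁶ J

The assembly work is the sum of pairwise potential energies, U = Σ_{i<j} kqᵢqⱼ/rᵢⱼ.
Pair separations: r₁₂ = 1.95 m, r₁₃ = 0.679 m, r₁₄ = 1.33 m, r₂₃ = 2.55 m, r₂₄ = 2.67 m, r₃₄ = 0.934 m.
Summing all 6 pair terms gives U = 1.10×10⁻⁶ J.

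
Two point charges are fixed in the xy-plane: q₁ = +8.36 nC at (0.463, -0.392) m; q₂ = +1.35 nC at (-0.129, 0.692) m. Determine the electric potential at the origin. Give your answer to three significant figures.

141 V

Electric potential is a scalar, so the contributions from each charge add algebraically: V = Σ kqᵢ/rᵢ.
Distances from the field point to each charge: r₁ = 0.607 m, r₂ = 0.704 m.
V = k[(8.36×10⁻⁹)/(0.607) + (1.35×10⁻⁹)/(0.704)] = 141 V.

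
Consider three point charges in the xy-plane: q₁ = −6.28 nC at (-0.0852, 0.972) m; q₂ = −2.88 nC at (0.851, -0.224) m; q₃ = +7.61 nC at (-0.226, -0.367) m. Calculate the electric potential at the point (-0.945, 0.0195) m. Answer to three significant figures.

The total potential is the scalar sum of each charge's contribution, V = Σ kqᵢ/rᵢ.
Distances from the field point to each charge: r₁ = 1.28 m, r₂ = 1.81 m, r₃ = 0.816 m.
V = k[(-6.28×10⁻⁹)/(1.28) + (-2.88×10⁻⁹)/(1.81) + (7.61×10⁻⁹)/(0.816)] = 25.5 V.

25.5 V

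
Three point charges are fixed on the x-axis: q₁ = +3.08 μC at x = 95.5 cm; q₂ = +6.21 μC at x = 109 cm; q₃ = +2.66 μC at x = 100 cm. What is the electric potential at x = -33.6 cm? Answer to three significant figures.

7.85×10⁴ V

Electric potential is a scalar, so the contributions from each charge add algebraically: V = Σ kqᵢ/rᵢ.
Distances from the field point to each charge: r₁ = 1.29 m, r₂ = 1.43 m, r₃ = 1.34 m.
V = k[(3.08×10⁻⁶)/(1.29) + (6.21×10⁻⁶)/(1.43) + (2.66×10⁻⁶)/(1.34)] = 7.85×10⁴ V.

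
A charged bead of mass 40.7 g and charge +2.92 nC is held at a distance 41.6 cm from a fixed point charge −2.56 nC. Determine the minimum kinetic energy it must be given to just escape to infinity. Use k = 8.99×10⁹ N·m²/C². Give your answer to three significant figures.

To just escape, total mechanical energy must reach zero at infinity: ½mv²_min + U = 0, so ½mv²_min = −U = |kQq|/r.
|U| = |kQq|/r = (8.99×10⁹ N·m²/C²)(2.56×10⁻⁹)(2.92×10⁻⁹)/(0.416) = 1.62×10⁻⁷ J.

1.62×10⁻⁷ J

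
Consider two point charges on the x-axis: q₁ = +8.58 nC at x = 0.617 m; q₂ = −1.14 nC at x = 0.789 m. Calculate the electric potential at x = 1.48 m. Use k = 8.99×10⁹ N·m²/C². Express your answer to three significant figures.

74.5 V

The total potential is the scalar sum of each charge's contribution, V = Σ kqᵢ/rᵢ.
Distances from the field point to each charge: r₁ = 0.863 m, r₂ = 0.691 m.
V = k[(8.58×10⁻⁹)/(0.863) + (-1.14×10⁻⁹)/(0.691)] = 74.5 V.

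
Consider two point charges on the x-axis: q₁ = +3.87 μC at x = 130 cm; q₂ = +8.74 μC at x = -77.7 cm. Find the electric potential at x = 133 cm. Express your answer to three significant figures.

Electric potential is a scalar, so the contributions from each charge add algebraically: V = Σ kqᵢ/rᵢ.
Distances from the field point to each charge: r₁ = 0.0300 m, r₂ = 2.11 m.
V = k[(3.87×10⁻⁶)/(0.0300) + (8.74×10⁻⁶)/(2.11)] = 1.20×10⁶ V.

1.20×10⁶ V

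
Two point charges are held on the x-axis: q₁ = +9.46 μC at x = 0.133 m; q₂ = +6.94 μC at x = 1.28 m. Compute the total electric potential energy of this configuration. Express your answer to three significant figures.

0.515 J

The assembly work is the sum of pairwise potential energies, U = Σ_{i<j} kqᵢqⱼ/rᵢⱼ.
Pair separations: r₁₂ = 1.15 m.
U = (0.515) = 0.515 J.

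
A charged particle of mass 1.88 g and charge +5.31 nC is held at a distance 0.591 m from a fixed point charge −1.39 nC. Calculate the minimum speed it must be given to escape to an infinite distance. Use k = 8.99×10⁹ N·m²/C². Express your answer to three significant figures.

0.0109 m/s

To just escape, total mechanical energy must reach zero at infinity: ½mv²_min + U = 0, so ½mv²_min = −U = |kQq|/r.
|U| = |kQq|/r = (8.99×10⁹ N·m²/C²)(1.39×10⁻⁹)(5.31×10⁻⁹)/(0.591) = 1.12×10⁻⁷ J.
v_min = √(2|U|/m) = √(2·1.12×10⁻⁷/1.88×10⁻³) = 0.0109 m/s.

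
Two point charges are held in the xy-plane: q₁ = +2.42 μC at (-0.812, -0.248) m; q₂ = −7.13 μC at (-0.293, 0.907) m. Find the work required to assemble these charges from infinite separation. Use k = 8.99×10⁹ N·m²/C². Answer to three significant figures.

-0.123 J

The work to assemble the configuration equals its total potential energy, U = Σ kqᵢqⱼ/rᵢⱼ over all pairs.
Pair separations: r₁₂ = 1.27 m.
U = (-0.123) = -0.123 J.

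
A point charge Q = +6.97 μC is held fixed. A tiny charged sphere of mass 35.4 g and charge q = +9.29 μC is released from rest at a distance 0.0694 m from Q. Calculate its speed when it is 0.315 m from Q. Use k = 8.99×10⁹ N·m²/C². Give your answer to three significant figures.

19.2 m/s

Only the electrostatic force acts, so mechanical energy is conserved: ½mv² = U₁ − U₂ = kQq(1/r₁ − 1/r₂).
U₁ − U₂ = (8.99×10⁹ N·m²/C²)(6.97×10⁻⁶ C)(9.29×10⁻⁶ C)(1/0.0694 − 1/0.315) = 6.54 J.
v = √(2·6.54/0.0354) = 19.2 m/s.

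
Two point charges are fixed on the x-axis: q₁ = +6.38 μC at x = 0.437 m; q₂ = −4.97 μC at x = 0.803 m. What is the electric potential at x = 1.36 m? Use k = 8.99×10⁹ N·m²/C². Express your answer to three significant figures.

Electric potential is a scalar, so the contributions from each charge add algebraically: V = Σ kqᵢ/rᵢ.
Distances from the field point to each charge: r₁ = 0.923 m, r₂ = 0.557 m.
V = k[(6.38×10⁻⁶)/(0.923) + (-4.97×10⁻⁶)/(0.557)] = -1.81×10⁴ V.

-1.81×10⁴ V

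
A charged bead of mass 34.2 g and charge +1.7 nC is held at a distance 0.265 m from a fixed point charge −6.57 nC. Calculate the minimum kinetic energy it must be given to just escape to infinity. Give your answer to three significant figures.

3.79×10⁻⁷ J

To just escape, total mechanical energy must reach zero at infinity: ½mv²_min + U = 0, so ½mv²_min = −U = |kQq|/r.
|U| = |kQq|/r = (8.99×10⁹ N·m²/C²)(6.57×10⁻⁹)(1.70×10⁻⁹)/(0.265) = 3.79×10⁻⁷ J.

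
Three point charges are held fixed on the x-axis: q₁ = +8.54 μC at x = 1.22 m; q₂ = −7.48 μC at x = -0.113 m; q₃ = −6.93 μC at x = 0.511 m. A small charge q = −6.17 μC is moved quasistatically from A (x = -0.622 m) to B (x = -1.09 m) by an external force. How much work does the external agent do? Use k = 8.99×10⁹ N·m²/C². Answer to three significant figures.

-0.438 J

For quasistatic motion the external work equals the change in potential energy: W_ext = qΔV = q(V_B − V_A).
At A: distances to the source charges are 1.84 m, 0.509 m, 1.13 m; V_A = Σ kqᵢ/rᵢ = -1.45×10⁵ V.
At B: distances to the source charges are 2.31 m, 0.977 m, 1.60 m; V_B = Σ kqᵢ/rᵢ = -7.45×10⁴ V.
ΔV = V_B − V_A = 7.09×10⁴ V.
W_ext = qΔV = (-6.17×10⁻⁶ C)(7.09×10⁴ V) = -0.438 J.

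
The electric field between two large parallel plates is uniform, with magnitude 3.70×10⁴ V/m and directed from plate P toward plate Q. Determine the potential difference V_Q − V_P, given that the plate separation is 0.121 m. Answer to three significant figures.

In a uniform field, potential decreases in the direction of E: ΔV = −E·d for a displacement d parallel to E.
Going from P to Q is a displacement of 0.121 m along the field, so V_Q − V_P = −Ed = -4480 V.

-4480 V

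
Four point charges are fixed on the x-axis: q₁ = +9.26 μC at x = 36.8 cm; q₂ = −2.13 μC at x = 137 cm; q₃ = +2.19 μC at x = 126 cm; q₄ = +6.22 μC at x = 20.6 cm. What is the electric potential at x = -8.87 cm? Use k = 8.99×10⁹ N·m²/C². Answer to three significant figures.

The total potential is the scalar sum of each charge's contribution, V = Σ kqᵢ/rᵢ.
Distances from the field point to each charge: r₁ = 0.457 m, r₂ = 1.46 m, r₃ = 1.35 m, r₄ = 0.295 m.
V = k[(9.26×10⁻⁶)/(0.457) + (-2.13×10⁻⁶)/(1.46) + (2.19×10⁻⁶)/(1.35) + (6.22×10⁻⁶)/(0.295)] = 3.73×10⁵ V.

3.73×10⁵ V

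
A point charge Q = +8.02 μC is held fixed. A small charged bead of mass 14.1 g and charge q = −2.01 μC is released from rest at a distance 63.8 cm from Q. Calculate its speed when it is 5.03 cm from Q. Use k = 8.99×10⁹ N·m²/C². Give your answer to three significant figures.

Only the electrostatic force acts, so mechanical energy is conserved: ½mv² = U₁ − U₂ = kQq(1/r₁ − 1/r₂).
U₁ − U₂ = (8.99×10⁹ N·m²/C²)(8.02×10⁻⁶ C)(-2.01×10⁻⁶ C)(1/0.638 − 1/0.0503) = 2.65 J.
v = √(2·2.65/0.0141) = 19.4 m/s.

19.4 m/s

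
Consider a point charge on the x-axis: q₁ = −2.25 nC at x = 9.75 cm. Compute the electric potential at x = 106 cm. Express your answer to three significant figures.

-21.0 V

The total potential is the scalar sum of each charge's contribution, V = Σ kqᵢ/rᵢ.
V = k[(-2.25×10⁻⁹)/(0.963)] = -21.0 V.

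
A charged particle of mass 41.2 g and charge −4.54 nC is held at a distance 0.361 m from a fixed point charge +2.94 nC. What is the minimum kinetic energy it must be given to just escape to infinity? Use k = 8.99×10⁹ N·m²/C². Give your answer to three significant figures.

To just escape, total mechanical energy must reach zero at infinity: ½mv²_min + U = 0, so ½mv²_min = −U = |kQq|/r.
|U| = |kQq|/r = (8.99×10⁹ N·m²/C²)(2.94×10⁻⁹)(4.54×10⁻⁹)/(0.361) = 3.32×10⁻⁷ J.

3.32×10⁻⁷ J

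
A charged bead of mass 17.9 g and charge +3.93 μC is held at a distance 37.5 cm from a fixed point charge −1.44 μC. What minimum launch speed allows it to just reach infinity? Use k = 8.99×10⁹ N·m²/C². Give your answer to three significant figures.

To just escape, total mechanical energy must reach zero at infinity: ½mv²_min + U = 0, so ½mv²_min = −U = |kQq|/r.
|U| = |kQq|/r = (8.99×10⁹ N·m²/C²)(1.44×10⁻⁶)(3.93×10⁻⁶)/(0.375) = 0.136 J.
v_min = √(2|U|/m) = √(2·0.136/0.0179) = 3.89 m/s.

3.89 m/s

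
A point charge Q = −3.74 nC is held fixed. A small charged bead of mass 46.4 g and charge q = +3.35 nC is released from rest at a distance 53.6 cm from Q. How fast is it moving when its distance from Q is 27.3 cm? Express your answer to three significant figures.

Only the electrostatic force acts, so mechanical energy is conserved: ½mv² = U₁ − U₂ = kQq(1/r₁ − 1/r₂).
U₁ − U₂ = (8.99×10⁹ N·m²/C²)(-3.74×10⁻⁹ C)(3.35×10⁻⁹ C)(1/0.536 − 1/0.273) = 2.02×10⁻⁷ J.
v = √(2·2.02×10⁻⁷/0.0464) = 2.95×10⁻³ m/s.

2.95×10⁻³ m/s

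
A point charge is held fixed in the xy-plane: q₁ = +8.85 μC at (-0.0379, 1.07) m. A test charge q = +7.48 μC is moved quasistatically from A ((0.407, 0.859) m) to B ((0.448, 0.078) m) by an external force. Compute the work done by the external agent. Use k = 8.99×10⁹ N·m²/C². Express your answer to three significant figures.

-0.670 J

For quasistatic motion the external work equals the change in potential energy: W_ext = qΔV = q(V_B − V_A).
At A: distance to the source charge is 0.492 m; V_A = kq₁/r = 1.62×10⁵ V.
At B: distance to the source charge is 1.10 m; V_B = kq₁/r = 7.20×10⁴ V.
ΔV = V_B − V_A = -8.96×10⁴ V.
W_ext = qΔV = (7.48×10⁻⁶ C)(-8.96×10⁴ V) = -0.670 J.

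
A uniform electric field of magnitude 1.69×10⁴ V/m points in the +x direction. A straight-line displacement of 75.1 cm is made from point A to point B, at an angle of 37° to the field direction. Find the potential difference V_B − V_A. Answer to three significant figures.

Only the component of displacement along E changes the potential: ΔV = −E·d·cosθ.
ΔV = −(1.69×10⁴ V/m)(0.751 m)cos37° = -1.01×10⁴ V.

-1.01×10⁴ V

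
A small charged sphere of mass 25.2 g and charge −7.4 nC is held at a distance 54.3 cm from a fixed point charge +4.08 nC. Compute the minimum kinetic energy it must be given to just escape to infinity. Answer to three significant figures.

To just escape, total mechanical energy must reach zero at infinity: ½mv²_min + U = 0, so ½mv²_min = −U = |kQq|/r.
|U| = |kQq|/r = (8.99×10⁹ N·m²/C²)(4.08×10⁻⁹)(7.40×10⁻⁹)/(0.543) = 5.00×10⁻⁷ J.

5.00×10⁻⁷ J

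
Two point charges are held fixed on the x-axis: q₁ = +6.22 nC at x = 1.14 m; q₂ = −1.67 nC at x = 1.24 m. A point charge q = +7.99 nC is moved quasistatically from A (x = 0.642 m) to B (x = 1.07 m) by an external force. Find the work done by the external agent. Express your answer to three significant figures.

4.98×10⁻⁶ J

For quasistatic motion the external work equals the change in potential energy: W_ext = qΔV = q(V_B − V_A).
At A: distances to the source charges are 0.498 m, 0.598 m; V_A = Σ kqᵢ/rᵢ = 87.2 V.
At B: distances to the source charges are 0.0700 m, 0.170 m; V_B = Σ kqᵢ/rᵢ = 711 V.
ΔV = V_B − V_A = 623 V.
W_ext = qΔV = (7.99×10⁻⁹ C)(623 V) = 4.98×10⁻⁶ J.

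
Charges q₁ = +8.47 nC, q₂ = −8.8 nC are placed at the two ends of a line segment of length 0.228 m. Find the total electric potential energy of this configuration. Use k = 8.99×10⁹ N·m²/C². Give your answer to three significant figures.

-2.94×10⁻⁶ J

The work to assemble the configuration equals its total potential energy, U = Σ kqᵢqⱼ/rᵢⱼ over all pairs.
The separation is r = 0.228 m.
U = (-2.94×10⁻⁶) = -2.94×10⁻⁶ J.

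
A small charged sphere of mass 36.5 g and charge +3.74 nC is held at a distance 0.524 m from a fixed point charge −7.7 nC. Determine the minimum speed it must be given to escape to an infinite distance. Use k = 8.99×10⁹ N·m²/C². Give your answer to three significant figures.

To just escape, total mechanical energy must reach zero at infinity: ½mv²_min + U = 0, so ½mv²_min = −U = |kQq|/r.
|U| = |kQq|/r = (8.99×10⁹ N·m²/C²)(7.70×10⁻⁹)(3.74×10⁻⁹)/(0.524) = 4.94×10⁻⁷ J.
v_min = √(2|U|/m) = √(2·4.94×10⁻⁷/0.0365) = 5.20×10⁻³ m/s.

5.20×10⁻³ m/s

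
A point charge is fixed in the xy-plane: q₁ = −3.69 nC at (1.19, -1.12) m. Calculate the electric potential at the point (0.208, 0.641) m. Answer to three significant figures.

-16.5 V

Electric potential is a scalar, so the contributions from each charge add algebraically: V = Σ kqᵢ/rᵢ.
Distances from the field point to each charge: r₁ = 2.02 m.
V = k[(-3.69×10⁻⁹)/(2.02)] = -16.5 V.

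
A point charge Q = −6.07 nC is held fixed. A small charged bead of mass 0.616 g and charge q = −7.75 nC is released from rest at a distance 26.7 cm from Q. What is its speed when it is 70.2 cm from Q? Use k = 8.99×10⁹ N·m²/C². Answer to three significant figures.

0.0565 m/s

Only the electrostatic force acts, so mechanical energy is conserved: ½mv² = U₁ − U₂ = kQq(1/r₁ − 1/r₂).
U₁ − U₂ = (8.99×10⁹ N·m²/C²)(-6.07×10⁻⁹ C)(-7.75×10⁻⁹ C)(1/0.267 − 1/0.702) = 9.82×10⁻⁷ J.
v = √(2·9.82×10⁻⁷/6.16×10⁻⁴) = 0.0565 m/s.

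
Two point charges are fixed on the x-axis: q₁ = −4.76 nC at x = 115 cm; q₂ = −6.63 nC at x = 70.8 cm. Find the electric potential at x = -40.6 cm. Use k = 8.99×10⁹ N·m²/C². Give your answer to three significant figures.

Electric potential is a scalar, so the contributions from each charge add algebraically: V = Σ kqᵢ/rᵢ.
Distances from the field point to each charge: r₁ = 1.56 m, r₂ = 1.11 m.
V = k[(-4.76×10⁻⁹)/(1.56) + (-6.63×10⁻⁹)/(1.11)] = -81.0 V.

-81.0 V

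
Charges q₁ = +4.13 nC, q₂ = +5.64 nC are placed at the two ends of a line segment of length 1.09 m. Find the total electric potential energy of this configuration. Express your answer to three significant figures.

The work to assemble the configuration equals its total potential energy, U = Σ kqᵢqⱼ/rᵢⱼ over all pairs.
The separation is r = 1.09 m.
U = (1.92×10⁻⁷) = 1.92×10⁻⁷ J.

1.92×10⁻⁷ J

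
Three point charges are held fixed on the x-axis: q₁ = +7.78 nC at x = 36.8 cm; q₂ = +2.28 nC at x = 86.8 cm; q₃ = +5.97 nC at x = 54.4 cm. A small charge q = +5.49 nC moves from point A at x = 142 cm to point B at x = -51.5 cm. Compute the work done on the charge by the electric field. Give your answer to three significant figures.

1.11×10⁻⁷ J

The work done by the electric force is W_field = −ΔU = −q(V_B − V_A) = q(V_A − V_B).
At A: distances to the source charges are 1.05 m, 0.552 m, 0.876 m; V_A = Σ kqᵢ/rᵢ = 165 V.
At B: distances to the source charges are 0.883 m, 1.38 m, 1.06 m; V_B = Σ kqᵢ/rᵢ = 145 V.
ΔV = V_B − V_A = -20.2 V.
W_field = −qΔV = −(5.49×10⁻⁹ C)(-20.2 V) = 1.11×10⁻⁷ J.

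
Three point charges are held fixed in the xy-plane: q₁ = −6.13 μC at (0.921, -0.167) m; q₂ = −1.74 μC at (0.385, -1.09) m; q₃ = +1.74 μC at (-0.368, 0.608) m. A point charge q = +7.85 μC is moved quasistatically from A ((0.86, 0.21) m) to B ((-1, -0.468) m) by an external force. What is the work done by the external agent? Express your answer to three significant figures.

For quasistatic motion the external work equals the change in potential energy: W_ext = qΔV = q(V_B − V_A).
At A: distances to the source charges are 0.382 m, 1.38 m, 1.29 m; V_A = Σ kqᵢ/rᵢ = -1.43×10⁵ V.
At B: distances to the source charges are 1.94 m, 1.52 m, 1.25 m; V_B = Σ kqᵢ/rᵢ = -2.61×10⁴ V.
ΔV = V_B − V_A = 1.17×10⁵ V.
W_ext = qΔV = (7.85×10⁻⁶ C)(1.17×10⁵ V) = 0.921 J.

0.921 J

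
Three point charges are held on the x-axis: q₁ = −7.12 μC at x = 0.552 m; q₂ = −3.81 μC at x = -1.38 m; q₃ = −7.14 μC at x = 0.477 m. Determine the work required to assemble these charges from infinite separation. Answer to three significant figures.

6.35 J

The work to assemble the configuration equals its total potential energy, U = Σ kqᵢqⱼ/rᵢⱼ over all pairs.
Pair separations: r₁₂ = 1.93 m, r₁₃ = 0.0750 m, r₂₃ = 1.86 m.
U = (0.126) + (6.09) + (0.132) = 6.35 J.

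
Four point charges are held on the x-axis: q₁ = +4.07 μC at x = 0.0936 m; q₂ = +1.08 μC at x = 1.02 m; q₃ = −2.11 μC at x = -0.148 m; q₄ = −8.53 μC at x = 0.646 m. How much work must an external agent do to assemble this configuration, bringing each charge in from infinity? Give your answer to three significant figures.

-0.877 J

The work to assemble the configuration equals its total potential energy, U = Σ kqᵢqⱼ/rᵢⱼ over all pairs.
Pair separations: r₁₂ = 0.926 m, r₁₃ = 0.242 m, r₁₄ = 0.552 m, r₂₃ = 1.17 m, r₂₄ = 0.374 m, r₃₄ = 0.794 m.
Summing all 6 pair terms gives U = -0.877 J.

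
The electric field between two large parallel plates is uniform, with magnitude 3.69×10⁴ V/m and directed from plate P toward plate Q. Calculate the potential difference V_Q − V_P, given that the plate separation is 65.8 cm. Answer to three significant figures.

In a uniform field, potential decreases in the direction of E: ΔV = −E·d for a displacement d parallel to E.
Going from P to Q is a displacement of 65.8 cm along the field, so V_Q − V_P = −Ed = -2.43×10⁴ V.

-2.43×10⁴ V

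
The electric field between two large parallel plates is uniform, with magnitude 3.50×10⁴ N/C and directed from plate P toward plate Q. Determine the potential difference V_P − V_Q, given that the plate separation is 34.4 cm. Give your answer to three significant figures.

1.20×10⁴ V

In a uniform field, potential decreases in the direction of E: ΔV = −E·d for a displacement d parallel to E.
Going from Q to P is a displacement of 34.4 cm opposite to the field, so V_P − V_Q = +Ed = 1.20×10⁴ V.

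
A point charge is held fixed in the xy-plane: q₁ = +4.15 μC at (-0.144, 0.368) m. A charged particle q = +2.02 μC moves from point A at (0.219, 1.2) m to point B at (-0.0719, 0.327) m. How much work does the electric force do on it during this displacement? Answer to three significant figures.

The work done by the electric force is W_field = −ΔU = −q(V_B − V_A) = q(V_A − V_B).
At A: distance to the source charge is 0.908 m; V_A = kq₁/r = 4.11×10⁴ V.
At B: distance to the source charge is 0.0829 m; V_B = kq₁/r = 4.50×10⁵ V.
ΔV = V_B − V_A = 4.09×10⁵ V.
W_field = −qΔV = −(2.02×10⁻⁶ C)(4.09×10⁵ V) = -0.826 J.

-0.826 J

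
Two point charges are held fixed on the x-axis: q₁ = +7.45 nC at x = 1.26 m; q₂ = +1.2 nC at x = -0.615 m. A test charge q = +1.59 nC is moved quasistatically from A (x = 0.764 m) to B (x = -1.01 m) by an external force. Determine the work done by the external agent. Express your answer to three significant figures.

For quasistatic motion the external work equals the change in potential energy: W_ext = qΔV = q(V_B − V_A).
At A: distances to the source charges are 0.496 m, 1.38 m; V_A = Σ kqᵢ/rᵢ = 143 V.
At B: distances to the source charges are 2.27 m, 0.395 m; V_B = Σ kqᵢ/rᵢ = 56.8 V.
ΔV = V_B − V_A = -86.0 V.
W_ext = qΔV = (1.59×10⁻⁹ C)(-86.0 V) = -1.37×10⁻⁷ J.

-1.37×10⁻⁷ J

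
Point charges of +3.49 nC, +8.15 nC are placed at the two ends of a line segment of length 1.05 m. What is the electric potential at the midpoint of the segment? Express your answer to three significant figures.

The total potential is the scalar sum of each charge's contribution, V = Σ kqᵢ/rᵢ.
Each charge is 0.525 m from the midpoint.
V = k[(3.49×10⁻⁹)/(0.525) + (8.15×10⁻⁹)/(0.525)] = 199 V.

199 V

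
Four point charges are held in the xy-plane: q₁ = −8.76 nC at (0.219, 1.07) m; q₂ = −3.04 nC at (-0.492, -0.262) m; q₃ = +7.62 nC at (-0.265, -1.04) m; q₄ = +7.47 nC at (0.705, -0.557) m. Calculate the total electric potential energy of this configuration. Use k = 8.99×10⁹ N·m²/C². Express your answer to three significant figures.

The assembly work is the sum of pairwise potential energies, U = Σ_{i<j} kqᵢqⱼ/rᵢⱼ.
Pair separations: r₁₂ = 1.51 m, r₁₃ = 2.16 m, r₁₄ = 1.70 m, r₂₃ = 0.810 m, r₂₄ = 1.23 m, r₃₄ = 1.08 m.
Summing all 6 pair terms gives U = -4.15×10⁻⁷ J.

-4.15×10⁻⁷ J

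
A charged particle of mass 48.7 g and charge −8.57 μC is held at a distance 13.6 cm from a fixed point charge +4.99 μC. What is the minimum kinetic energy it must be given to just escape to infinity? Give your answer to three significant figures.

2.83 J

To just escape, total mechanical energy must reach zero at infinity: ½mv²_min + U = 0, so ½mv²_min = −U = |kQq|/r.
|U| = |kQq|/r = (8.99×10⁹ N·m²/C²)(4.99×10⁻⁶)(8.57×10⁻⁶)/(0.136) = 2.83 J.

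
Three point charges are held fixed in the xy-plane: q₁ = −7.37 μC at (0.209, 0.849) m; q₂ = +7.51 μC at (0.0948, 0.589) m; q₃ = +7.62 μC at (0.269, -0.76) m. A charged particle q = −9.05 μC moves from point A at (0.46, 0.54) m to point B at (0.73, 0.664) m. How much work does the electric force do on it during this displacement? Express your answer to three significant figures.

-0.339 J

The work done by the electric force is W_field = −ΔU = −q(V_B − V_A) = q(V_A − V_B).
At A: distances to the source charges are 0.398 m, 0.368 m, 1.31 m; V_A = Σ kqᵢ/rᵢ = 6.89×10⁴ V.
At B: distances to the source charges are 0.553 m, 0.640 m, 1.50 m; V_B = Σ kqᵢ/rᵢ = 3.15×10⁴ V.
ΔV = V_B − V_A = -3.74×10⁴ V.
W_field = −qΔV = −(-9.05×10⁻⁶ C)(-3.74×10⁴ V) = -0.339 J.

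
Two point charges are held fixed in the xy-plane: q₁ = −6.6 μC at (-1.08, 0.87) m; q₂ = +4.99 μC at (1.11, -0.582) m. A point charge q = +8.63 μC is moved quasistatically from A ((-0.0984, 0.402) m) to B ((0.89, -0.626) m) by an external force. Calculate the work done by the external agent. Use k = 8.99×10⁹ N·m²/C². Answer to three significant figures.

1.74 J

For quasistatic motion the external work equals the change in potential energy: W_ext = qΔV = q(V_B − V_A).
At A: distances to the source charges are 1.09 m, 1.56 m; V_A = Σ kqᵢ/rᵢ = -2.58×10⁴ V.
At B: distances to the source charges are 2.47 m, 0.224 m; V_B = Σ kqᵢ/rᵢ = 1.76×10⁵ V.
ΔV = V_B − V_A = 2.02×10⁵ V.
W_ext = qΔV = (8.63×10⁻⁶ C)(2.02×10⁵ V) = 1.74 J.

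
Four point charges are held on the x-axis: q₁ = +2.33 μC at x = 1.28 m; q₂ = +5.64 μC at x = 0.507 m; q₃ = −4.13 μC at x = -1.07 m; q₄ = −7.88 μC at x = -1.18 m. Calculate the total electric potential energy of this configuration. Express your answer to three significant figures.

2.34 J

The work to assemble the configuration equals its total potential energy, U = Σ kqᵢqⱼ/rᵢⱼ over all pairs.
Pair separations: r₁₂ = 0.773 m, r₁₃ = 2.35 m, r₁₄ = 2.46 m, r₂₃ = 1.58 m, r₂₄ = 1.69 m, r₃₄ = 0.110 m.
Summing all 6 pair terms gives U = 2.34 J.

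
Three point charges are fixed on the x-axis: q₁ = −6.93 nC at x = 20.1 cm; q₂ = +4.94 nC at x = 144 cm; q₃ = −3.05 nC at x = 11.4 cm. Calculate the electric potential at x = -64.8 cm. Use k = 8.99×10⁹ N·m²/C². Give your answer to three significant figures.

Electric potential is a scalar, so the contributions from each charge add algebraically: V = Σ kqᵢ/rᵢ.
Distances from the field point to each charge: r₁ = 0.849 m, r₂ = 2.09 m, r₃ = 0.762 m.
V = k[(-6.93×10⁻⁹)/(0.849) + (4.94×10⁻⁹)/(2.09) + (-3.05×10⁻⁹)/(0.762)] = -88.1 V.

-88.1 V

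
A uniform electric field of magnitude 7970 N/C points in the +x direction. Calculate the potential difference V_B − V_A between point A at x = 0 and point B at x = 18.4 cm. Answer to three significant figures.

In a uniform field, potential decreases in the direction of E: V_B − V_A = −E·Δx.
V_B − V_A = −(7970 V/m)(0.184 m) = -1470 V.

-1470 V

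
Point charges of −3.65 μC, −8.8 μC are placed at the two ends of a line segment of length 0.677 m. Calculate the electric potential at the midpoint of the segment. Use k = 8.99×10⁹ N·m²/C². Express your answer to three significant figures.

-3.31×10⁵ V

Electric potential is a scalar, so the contributions from each charge add algebraically: V = Σ kqᵢ/rᵢ.
Each charge is 0.339 m from the midpoint.
V = k[(-3.65×10⁻⁶)/(0.339) + (-8.80×10⁻⁶)/(0.339)] = -3.31×10⁵ V.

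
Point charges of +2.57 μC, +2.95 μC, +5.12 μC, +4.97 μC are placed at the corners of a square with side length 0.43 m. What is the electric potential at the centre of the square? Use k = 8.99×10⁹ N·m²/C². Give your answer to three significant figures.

Electric potential is a scalar, so the contributions from each charge add algebraically: V = Σ kqᵢ/rᵢ.
The distance from each corner to the centre is a√2/2 = 0.304 m.
V = k[(2.57×10⁻⁶)/(0.304) + (2.95×10⁻⁶)/(0.304) + (5.12×10⁻⁶)/(0.304) + (4.97×10⁻⁶)/(0.304)] = 4.62×10⁵ V.

4.62×10⁵ V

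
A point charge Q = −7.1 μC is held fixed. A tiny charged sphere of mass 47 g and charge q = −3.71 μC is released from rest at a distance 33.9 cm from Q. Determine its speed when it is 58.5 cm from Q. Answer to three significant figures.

3.54 m/s

Only the electrostatic force acts, so mechanical energy is conserved: ½mv² = U₁ − U₂ = kQq(1/r₁ − 1/r₂).
U₁ − U₂ = (8.99×10⁹ N·m²/C²)(-7.10×10⁻⁶ C)(-3.71×10⁻⁶ C)(1/0.339 − 1/0.585) = 0.294 J.
v = √(2·0.294/0.0470) = 3.54 m/s.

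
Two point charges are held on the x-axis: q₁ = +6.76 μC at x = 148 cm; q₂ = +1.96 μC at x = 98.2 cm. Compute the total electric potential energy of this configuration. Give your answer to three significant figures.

The assembly work is the sum of pairwise potential energies, U = Σ_{i<j} kqᵢqⱼ/rᵢⱼ.
Pair separations: r₁₂ = 0.498 m.
U = (0.239) = 0.239 J.

0.239 J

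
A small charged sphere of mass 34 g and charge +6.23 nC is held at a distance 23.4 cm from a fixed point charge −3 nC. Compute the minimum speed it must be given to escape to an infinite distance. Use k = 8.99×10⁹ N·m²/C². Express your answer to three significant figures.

6.50×10⁻³ m/s

To just escape, total mechanical energy must reach zero at infinity: ½mv²_min + U = 0, so ½mv²_min = −U = |kQq|/r.
|U| = |kQq|/r = (8.99×10⁹ N·m²/C²)(3.00×10⁻⁹)(6.23×10⁻⁹)/(0.234) = 7.18×10⁻⁷ J.
v_min = √(2|U|/m) = √(2·7.18×10⁻⁷/0.0340) = 6.50×10⁻³ m/s.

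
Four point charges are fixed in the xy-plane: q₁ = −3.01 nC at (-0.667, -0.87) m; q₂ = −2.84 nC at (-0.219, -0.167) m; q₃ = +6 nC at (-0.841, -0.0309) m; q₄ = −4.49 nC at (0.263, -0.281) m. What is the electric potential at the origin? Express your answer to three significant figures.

The total potential is the scalar sum of each charge's contribution, V = Σ kqᵢ/rᵢ.
Distances from the field point to each charge: r₁ = 1.10 m, r₂ = 0.275 m, r₃ = 0.842 m, r₄ = 0.385 m.
V = k[(-3.01×10⁻⁹)/(1.10) + (-2.84×10⁻⁹)/(0.275) + (6.00×10⁻⁹)/(0.842) + (-4.49×10⁻⁹)/(0.385)] = -158 V.

-158 V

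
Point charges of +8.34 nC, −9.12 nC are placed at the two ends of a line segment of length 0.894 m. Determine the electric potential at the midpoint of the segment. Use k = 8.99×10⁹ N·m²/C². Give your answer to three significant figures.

The total potential is the scalar sum of each charge's contribution, V = Σ kqᵢ/rᵢ.
Each charge is 0.447 m from the midpoint.
V = k[(8.34×10⁻⁹)/(0.447) + (-9.12×10⁻⁹)/(0.447)] = -15.7 V.

-15.7 V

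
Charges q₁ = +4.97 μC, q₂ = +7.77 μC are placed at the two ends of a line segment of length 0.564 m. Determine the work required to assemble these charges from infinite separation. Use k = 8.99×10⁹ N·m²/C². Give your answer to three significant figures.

The work to assemble the configuration equals its total potential energy, U = Σ kqᵢqⱼ/rᵢⱼ over all pairs.
The separation is r = 0.564 m.
U = (0.616) = 0.616 J.

0.616 J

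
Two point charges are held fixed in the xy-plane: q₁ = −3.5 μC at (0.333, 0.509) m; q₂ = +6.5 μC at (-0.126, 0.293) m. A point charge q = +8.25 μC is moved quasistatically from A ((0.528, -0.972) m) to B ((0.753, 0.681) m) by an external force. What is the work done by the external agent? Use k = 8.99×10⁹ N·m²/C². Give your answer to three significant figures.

-0.235 J

For quasistatic motion the external work equals the change in potential energy: W_ext = qΔV = q(V_B − V_A).
At A: distances to the source charges are 1.49 m, 1.42 m; V_A = Σ kqᵢ/rᵢ = 2.00×10⁴ V.
At B: distances to the source charges are 0.454 m, 0.961 m; V_B = Σ kqᵢ/rᵢ = -8510 V.
ΔV = V_B − V_A = -2.85×10⁴ V.
W_ext = qΔV = (8.25×10⁻⁶ C)(-2.85×10⁴ V) = -0.235 J.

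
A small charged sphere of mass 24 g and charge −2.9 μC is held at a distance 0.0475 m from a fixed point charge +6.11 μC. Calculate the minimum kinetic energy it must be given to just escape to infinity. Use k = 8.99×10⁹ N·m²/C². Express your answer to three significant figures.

3.35 J

To just escape, total mechanical energy must reach zero at infinity: ½mv²_min + U = 0, so ½mv²_min = −U = |kQq|/r.
|U| = |kQq|/r = (8.99×10⁹ N·m²/C²)(6.11×10⁻⁶)(2.90×10⁻⁶)/(0.0475) = 3.35 J.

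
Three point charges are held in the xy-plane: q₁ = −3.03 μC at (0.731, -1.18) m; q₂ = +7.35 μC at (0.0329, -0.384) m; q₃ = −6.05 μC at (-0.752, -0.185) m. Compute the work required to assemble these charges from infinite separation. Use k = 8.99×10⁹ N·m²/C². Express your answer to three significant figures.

-0.591 J

The assembly work is the sum of pairwise potential energies, U = Σ_{i<j} kqᵢqⱼ/rᵢⱼ.
Pair separations: r₁₂ = 1.06 m, r₁₃ = 1.79 m, r₂₃ = 0.810 m.
U = (-0.189) + (0.0923) + (-0.494) = -0.591 J.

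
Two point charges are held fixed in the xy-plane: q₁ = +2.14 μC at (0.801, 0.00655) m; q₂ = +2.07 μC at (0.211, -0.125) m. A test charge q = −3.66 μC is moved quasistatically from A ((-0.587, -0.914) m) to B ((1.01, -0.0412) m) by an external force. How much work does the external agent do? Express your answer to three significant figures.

-0.310 J

For quasistatic motion the external work equals the change in potential energy: W_ext = qΔV = q(V_B − V_A).
At A: distances to the source charges are 1.67 m, 1.12 m; V_A = Σ kqᵢ/rᵢ = 2.81×10⁴ V.
At B: distances to the source charges are 0.214 m, 0.803 m; V_B = Σ kqᵢ/rᵢ = 1.13×10⁵ V.
ΔV = V_B − V_A = 8.48×10⁴ V.
W_ext = qΔV = (-3.66×10⁻⁶ C)(8.48×10⁴ V) = -0.310 J.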